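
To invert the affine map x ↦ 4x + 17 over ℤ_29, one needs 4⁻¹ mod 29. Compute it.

22

gcd(29, 4) by repeated division:
29 = 7×4 + 1
4 = 4×1 + 0
Since gcd(4, 29) = 1, back-substitute to write 1 as a combination:
1 = 29 − 7·4
Thus 4·(-7) ≡ 1 (mod 29); reducing, -7 mod 29 = 22.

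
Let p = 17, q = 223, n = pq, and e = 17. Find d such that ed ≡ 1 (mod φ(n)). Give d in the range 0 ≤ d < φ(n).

φ(n) = (p−1)(q−1) = 16·222 = 3552.
Need d with 17·d ≡ 1 (mod 3552). Apply the extended Euclidean algorithm:
3552 = 208×17 + 16
17 = 1×16 + 1
16 = 16×1 + 0
Back-substitute:
1 = 17 − 16
1 = −3552 + 209·17
So 17·209 ≡ 1 (mod 3552), hence d = 209.

209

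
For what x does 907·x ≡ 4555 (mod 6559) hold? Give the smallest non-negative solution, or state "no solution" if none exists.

3440

First find gcd(907, 6559):
6559 = 7×907 + 210
907 = 4×210 + 67
210 = 3×67 + 9
67 = 7×9 + 4
9 = 2×4 + 1
4 = 4×1 + 0
gcd = 1, so a unique solution mod 6559 exists.
Back-substitute for the Bézout coefficients:
1 = 9 − 2·4
1 = −2·67 + 15·9
1 = 15·210 − 47·67
1 = −47·907 + 203·210
1 = 203·6559 − 1468·907
So 907·(-1468) ≡ 1 (mod 6559), giving 907⁻¹ ≡ 5091.
x ≡ 907⁻¹·4555 ≡ 5091·4555 ≡ 3440 (mod 6559).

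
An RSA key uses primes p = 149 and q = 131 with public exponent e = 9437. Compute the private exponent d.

11933

φ(n) = (p−1)(q−1) = 148·130 = 19240.
Need d with 9437·d ≡ 1 (mod 19240). Apply the extended Euclidean algorithm:
19240 = 2*9437 + 366
9437 = 25*366 + 287
366 = 1*287 + 79
287 = 3*79 + 50
79 = 1*50 + 29
50 = 1*29 + 21
29 = 1*21 + 8
21 = 2*8 + 5
8 = 1*5 + 3
5 = 1*3 + 2
3 = 1*2 + 1
2 = 2*1 + 0
Back-substitute:
1 = 3 − 2
1 = −5 + 2·3
1 = 2·8 − 3·5
1 = −3·21 + 8·8
1 = 8·29 − 11·21
1 = −11·50 + 19·29
1 = 19·79 − 30·50
1 = −30·287 + 109·79
1 = 109·366 − 139·287
1 = −139·9437 + 3584·366
1 = 3584·19240 − 7307·9437
So 9437·(-7307) ≡ 1 (mod 19240), hence d ≡ -7307 ≡ 11933 (mod 19240).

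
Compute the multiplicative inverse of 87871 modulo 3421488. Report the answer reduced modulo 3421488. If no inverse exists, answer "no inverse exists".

Compute gcd(87871, 3421488):
3421488 = 38×87871 + 82390
87871 = 1×82390 + 5481
82390 = 15×5481 + 175
5481 = 31×175 + 56
175 = 3×56 + 7
56 = 8×7 + 0
Since gcd = 7 > 1, 87871 is not a unit mod 3421488.

no inverse exists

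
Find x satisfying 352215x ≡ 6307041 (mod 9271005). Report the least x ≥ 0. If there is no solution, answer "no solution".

gcd(352215, 9271005):
9271005 = 26·352215 + 113415
352215 = 3·113415 + 11970
113415 = 9·11970 + 5685
11970 = 2·5685 + 600
5685 = 9·600 + 285
600 = 2·285 + 30
285 = 9·30 + 15
30 = 2·15 + 0
gcd = 15, but 15 ∤ 6307041, so the congruence has no solution.

no solution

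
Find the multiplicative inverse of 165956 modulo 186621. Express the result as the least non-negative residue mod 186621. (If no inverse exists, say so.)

gcd(186621, 165956) by repeated division:
186621 = 1×165956 + 20665
165956 = 8×20665 + 636
20665 = 32×636 + 313
636 = 2×313 + 10
313 = 31×10 + 3
10 = 3×3 + 1
3 = 3×1 + 0
The gcd is 1. Working backward:
1 = 10 − 3·3
1 = −3·313 + 94·10
1 = 94·636 − 191·313
1 = −191·20665 + 6206·636
1 = 6206·165956 − 49839·20665
1 = −49839·186621 + 56045·165956
So 165956·56045 ≡ 1 (mod 186621).

56045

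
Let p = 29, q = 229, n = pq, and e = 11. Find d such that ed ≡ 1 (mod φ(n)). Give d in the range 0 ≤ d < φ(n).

4643

φ(n) = (p−1)(q−1) = 28·228 = 6384.
Need d with 11·d ≡ 1 (mod 6384). Apply the extended Euclidean algorithm:
6384 = 580*11 + 4
11 = 2*4 + 3
4 = 1*3 + 1
3 = 3*1 + 0
Back-substitute:
1 = 4 − 3
1 = −11 + 3·4
1 = 3·6384 − 1741·11
So 11·(-1741) ≡ 1 (mod 6384), hence d ≡ -1741 ≡ 4643 (mod 6384).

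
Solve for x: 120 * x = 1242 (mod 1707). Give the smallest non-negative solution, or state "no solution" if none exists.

First find gcd(120, 1707):
1707 = 14*120 + 27
120 = 4*27 + 12
27 = 2*12 + 3
12 = 4*3 + 0
gcd = 3 and 3 | 1242, so solutions exist. Divide through by 3: 40x ≡ 414 (mod 569).
Now find 40⁻¹ mod 569:
569 = 14·40 + 9
40 = 4·9 + 4
9 = 2·4 + 1
4 = 4·1 + 0
Back-substitute:
1 = 9 − 2·4
1 = −2·40 + 9·9
1 = 9·569 − 128·40
So 40·(-128) ≡ 1 (mod 569), i.e. 40⁻¹ ≡ 441.
Then x ≡ 441·414 ≡ 494 (mod 569); the smallest non-negative solution is x = 494.

494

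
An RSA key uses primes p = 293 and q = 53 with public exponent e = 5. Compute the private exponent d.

3037

φ(n) = (p−1)(q−1) = 292·52 = 15184.
Need d with 5·d ≡ 1 (mod 15184). Apply the extended Euclidean algorithm:
15184 = 3036·5 + 4
5 = 1·4 + 1
4 = 4·1 + 0
Back-substitute:
1 = 5 − 4
1 = −15184 + 3037·5
So 5·3037 ≡ 1 (mod 15184), hence d = 3037.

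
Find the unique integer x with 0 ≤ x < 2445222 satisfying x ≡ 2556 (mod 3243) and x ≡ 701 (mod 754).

Write x = 2556 + 3243·k. Then 3243·k ≡ 701 − 2556 ≡ 407 (mod 754).
Need 3243⁻¹ mod 754. Extended Euclid on (754, 227):
754 = 3*227 + 73
227 = 3*73 + 8
73 = 9*8 + 1
8 = 8*1 + 0
Back-substitute:
1 = 73 − 9·8
1 = −9·227 + 28·73
1 = 28·754 − 93·227
3243⁻¹ ≡ 661 (mod 754), so k ≡ 661·407 ≡ 603 (mod 754).
x = 2556 + 3243·603 = 1958085.

1958085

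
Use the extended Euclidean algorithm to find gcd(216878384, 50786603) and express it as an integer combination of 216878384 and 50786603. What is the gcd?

Apply Euclid's algorithm to 216878384 and 50786603:
216878384 = 4*50786603 + 13731972
50786603 = 3*13731972 + 9590687
13731972 = 1*9590687 + 4141285
9590687 = 2*4141285 + 1308117
4141285 = 3*1308117 + 216934
1308117 = 6*216934 + 6513
216934 = 33*6513 + 2005
6513 = 3*2005 + 498
2005 = 4*498 + 13
498 = 38*13 + 4
13 = 3*4 + 1
4 = 4*1 + 0
gcd(216878384, 50786603) = 1.
Back-substituting:
1 = 13 − 3·4
1 = −3·498 + 115·13
1 = 115·2005 − 463·498
1 = −463·6513 + 1504·2005
1 = 1504·216934 − 50095·6513
1 = −50095·1308117 + 302074·216934
1 = 302074·4141285 − 956317·1308117
1 = −956317·9590687 + 2214708·4141285
1 = 2214708·13731972 − 3171025·9590687
1 = −3171025·50786603 + 11727783·13731972
1 = 11727783·216878384 − 50082157·50786603
So 1 = (11727783)·216878384 + (-50082157)·50786603.

1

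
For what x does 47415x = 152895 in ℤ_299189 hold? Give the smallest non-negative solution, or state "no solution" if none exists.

149929

First find gcd(47415, 299189):
299189 = 6*47415 + 14699
47415 = 3*14699 + 3318
14699 = 4*3318 + 1427
3318 = 2*1427 + 464
1427 = 3*464 + 35
464 = 13*35 + 9
35 = 3*9 + 8
9 = 1*8 + 1
8 = 8*1 + 0
gcd = 1, so a unique solution mod 299189 exists.
Back-substitute for the Bézout coefficients:
1 = 9 − 8
1 = −35 + 4·9
1 = 4·464 − 53·35
1 = −53·1427 + 163·464
1 = 163·3318 − 379·1427
1 = −379·14699 + 1679·3318
1 = 1679·47415 − 5416·14699
1 = −5416·299189 + 34175·47415
So 47415·(34175) ≡ 1 (mod 299189), giving 47415⁻¹ ≡ 34175.
x ≡ 47415⁻¹·152895 ≡ 34175·152895 ≡ 149929 (mod 299189).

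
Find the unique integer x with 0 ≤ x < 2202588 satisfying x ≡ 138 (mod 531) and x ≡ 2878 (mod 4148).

Write x = 138 + 531·k. Then 531·k ≡ 2878 − 138 ≡ 2740 (mod 4148).
Need 531⁻¹ mod 4148. Extended Euclid on (4148, 531):
4148 = 7×531 + 431
531 = 1×431 + 100
431 = 4×100 + 31
100 = 3×31 + 7
31 = 4×7 + 3
7 = 2×3 + 1
3 = 3×1 + 0
Back-substitute:
1 = 7 − 2·3
1 = −2·31 + 9·7
1 = 9·100 − 29·31
1 = −29·431 + 125·100
1 = 125·531 − 154·431
1 = −154·4148 + 1203·531
531⁻¹ ≡ 1203 (mod 4148), so k ≡ 1203·2740 ≡ 2708 (mod 4148).
x = 138 + 531·2708 = 1438086.

1438086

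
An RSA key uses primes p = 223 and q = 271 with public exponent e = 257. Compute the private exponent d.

45713

φ(n) = (p−1)(q−1) = 222·270 = 59940.
Need d with 257·d ≡ 1 (mod 59940). Apply the extended Euclidean algorithm:
59940 = 233×257 + 59
257 = 4×59 + 21
59 = 2×21 + 17
21 = 1×17 + 4
17 = 4×4 + 1
4 = 4×1 + 0
Back-substitute:
1 = 17 − 4·4
1 = −4·21 + 5·17
1 = 5·59 − 14·21
1 = −14·257 + 61·59
1 = 61·59940 − 14227·257
So 257·(-14227) ≡ 1 (mod 59940), hence d ≡ -14227 ≡ 45713 (mod 59940).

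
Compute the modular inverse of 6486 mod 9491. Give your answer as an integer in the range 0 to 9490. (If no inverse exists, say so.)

Run Euclid on (9491, 6486):
9491 = 1*6486 + 3005
6486 = 2*3005 + 476
3005 = 6*476 + 149
476 = 3*149 + 29
149 = 5*29 + 4
29 = 7*4 + 1
4 = 4*1 + 0
The gcd is 1. Working backward:
1 = 29 − 7·4
1 = −7·149 + 36·29
1 = 36·476 − 115·149
1 = −115·3005 + 726·476
1 = 726·6486 − 1567·3005
1 = −1567·9491 + 2293·6486
So 6486·2293 ≡ 1 (mod 9491).

2293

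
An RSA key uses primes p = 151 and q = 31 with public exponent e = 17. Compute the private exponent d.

φ(n) = (p−1)(q−1) = 150·30 = 4500.
Need d with 17·d ≡ 1 (mod 4500). Apply the extended Euclidean algorithm:
4500 = 264*17 + 12
17 = 1*12 + 5
12 = 2*5 + 2
5 = 2*2 + 1
2 = 2*1 + 0
Back-substitute:
1 = 5 − 2·2
1 = −2·12 + 5·5
1 = 5·17 − 7·12
1 = −7·4500 + 1853·17
So 17·1853 ≡ 1 (mod 4500), hence d = 1853.

1853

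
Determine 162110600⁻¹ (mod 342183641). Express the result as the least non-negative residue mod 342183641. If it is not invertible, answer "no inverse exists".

Apply the Euclidean algorithm to 342183641 and 162110600:
342183641 = 2*162110600 + 17962441
162110600 = 9*17962441 + 448631
17962441 = 40*448631 + 17201
448631 = 26*17201 + 1405
17201 = 12*1405 + 341
1405 = 4*341 + 41
341 = 8*41 + 13
41 = 3*13 + 2
13 = 6*2 + 1
2 = 2*1 + 0
Since gcd(162110600, 342183641) = 1, back-substitute to write 1 as a combination:
1 = 13 − 6·2
1 = −6·41 + 19·13
1 = 19·341 − 158·41
1 = −158·1405 + 651·341
1 = 651·17201 − 7970·1405
1 = −7970·448631 + 207871·17201
1 = 207871·17962441 − 8322810·448631
1 = −8322810·162110600 + 75113161·17962441
1 = 75113161·342183641 − 158549132·162110600
Hence 162110600⁻¹ ≡ -158549132 ≡ 183634509 (mod 342183641).

183634509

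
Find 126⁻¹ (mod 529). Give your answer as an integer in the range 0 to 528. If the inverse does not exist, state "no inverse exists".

gcd(529, 126) by repeated division:
529 = 4·126 + 25
126 = 5·25 + 1
25 = 25·1 + 0
Since gcd(126, 529) = 1, back-substitute to write 1 as a combination:
1 = 126 − 5·25
1 = −5·529 + 21·126
So 126·21 ≡ 1 (mod 529).

21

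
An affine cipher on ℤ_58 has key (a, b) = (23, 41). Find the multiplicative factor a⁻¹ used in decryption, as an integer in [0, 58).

Run Euclid on (58, 23):
58 = 2×23 + 12
23 = 1×12 + 11
12 = 1×11 + 1
11 = 11×1 + 0
The gcd is 1. Working backward:
1 = 12 − 11
1 = −23 + 2·12
1 = 2·58 − 5·23
Hence 23⁻¹ ≡ -5 ≡ 53 (mod 58).

53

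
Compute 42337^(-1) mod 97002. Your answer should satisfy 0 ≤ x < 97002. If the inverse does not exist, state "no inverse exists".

72901

Apply the Euclidean algorithm to 97002 and 42337:
97002 = 2×42337 + 12328
42337 = 3×12328 + 5353
12328 = 2×5353 + 1622
5353 = 3×1622 + 487
1622 = 3×487 + 161
487 = 3×161 + 4
161 = 40×4 + 1
4 = 4×1 + 0
Since gcd(42337, 97002) = 1, back-substitute to write 1 as a combination:
1 = 161 − 40·4
1 = −40·487 + 121·161
1 = 121·1622 − 403·487
1 = −403·5353 + 1330·1622
1 = 1330·12328 − 3063·5353
1 = −3063·42337 + 10519·12328
1 = 10519·97002 − 24101·42337
Thus 42337·(-24101) ≡ 1 (mod 97002); reducing, -24101 mod 97002 = 72901.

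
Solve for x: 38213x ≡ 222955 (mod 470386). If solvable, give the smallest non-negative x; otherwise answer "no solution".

gcd(38213, 470386):
470386 = 12*38213 + 11830
38213 = 3*11830 + 2723
11830 = 4*2723 + 938
2723 = 2*938 + 847
938 = 1*847 + 91
847 = 9*91 + 28
91 = 3*28 + 7
28 = 4*7 + 0
gcd = 7, but 7 ∤ 222955, so the congruence has no solution.

no solution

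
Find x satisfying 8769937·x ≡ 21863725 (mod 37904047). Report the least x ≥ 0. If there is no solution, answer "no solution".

First find gcd(8769937, 37904047):
37904047 = 4·8769937 + 2824299
8769937 = 3·2824299 + 297040
2824299 = 9·297040 + 150939
297040 = 1·150939 + 146101
150939 = 1·146101 + 4838
146101 = 30·4838 + 961
4838 = 5·961 + 33
961 = 29·33 + 4
33 = 8·4 + 1
4 = 4·1 + 0
gcd = 1, so a unique solution mod 37904047 exists.
Back-substitute for the Bézout coefficients:
1 = 33 − 8·4
1 = −8·961 + 233·33
1 = 233·4838 − 1173·961
1 = −1173·146101 + 35423·4838
1 = 35423·150939 − 36596·146101
1 = −36596·297040 + 72019·150939
1 = 72019·2824299 − 684767·297040
1 = −684767·8769937 + 2126320·2824299
1 = 2126320·37904047 − 9190047·8769937
So 8769937·(-9190047) ≡ 1 (mod 37904047), giving 8769937⁻¹ ≡ 28714000.
x ≡ 8769937⁻¹·21863725 ≡ 28714000·21863725 ≡ 10529079 (mod 37904047).

10529079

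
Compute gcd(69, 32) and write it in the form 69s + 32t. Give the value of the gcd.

Repeated division:
69 = 2·32 + 5
32 = 6·5 + 2
5 = 2·2 + 1
2 = 2·1 + 0
gcd(69, 32) = 1.
Back-substituting:
1 = 5 − 2·2
1 = −2·32 + 13·5
1 = 13·69 − 28·32
So 1 = (13)·69 + (-28)·32.

1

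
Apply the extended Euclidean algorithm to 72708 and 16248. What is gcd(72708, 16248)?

12

Repeated division:
72708 = 4*16248 + 7716
16248 = 2*7716 + 816
7716 = 9*816 + 372
816 = 2*372 + 72
372 = 5*72 + 12
72 = 6*12 + 0
gcd(72708, 16248) = 12.
Working backward:
12 = 372 − 5·72
12 = −5·816 + 11·372
12 = 11·7716 − 104·816
12 = −104·16248 + 219·7716
12 = 219·72708 − 980·16248
So 12 = (219)·72708 + (-980)·16248.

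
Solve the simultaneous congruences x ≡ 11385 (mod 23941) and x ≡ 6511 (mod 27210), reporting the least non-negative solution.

Write x = 11385 + 23941·k. Then 23941·k ≡ 6511 − 11385 ≡ 22336 (mod 27210).
Need 23941⁻¹ mod 27210. Extended Euclid on (27210, 23941):
27210 = 1*23941 + 3269
23941 = 7*3269 + 1058
3269 = 3*1058 + 95
1058 = 11*95 + 13
95 = 7*13 + 4
13 = 3*4 + 1
4 = 4*1 + 0
Back-substitute:
1 = 13 − 3·4
1 = −3·95 + 22·13
1 = 22·1058 − 245·95
1 = −245·3269 + 757·1058
1 = 757·23941 − 5544·3269
1 = −5544·27210 + 6301·23941
23941⁻¹ ≡ 6301 (mod 27210), so k ≡ 6301·22336 ≡ 9016 (mod 27210).
x = 11385 + 23941·9016 = 215863441.

215863441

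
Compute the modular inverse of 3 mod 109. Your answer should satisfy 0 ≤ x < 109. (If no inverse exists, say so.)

73

gcd(109, 3) by repeated division:
109 = 36·3 + 1
3 = 3·1 + 0
Since gcd(3, 109) = 1, back-substitute to write 1 as a combination:
1 = 109 − 36·3
So 3·(-36) ≡ 1 (mod 109), and -36 ≡ 73 (mod 109).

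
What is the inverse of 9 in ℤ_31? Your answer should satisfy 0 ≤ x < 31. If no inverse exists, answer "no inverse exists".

Run Euclid on (31, 9):
31 = 3×9 + 4
9 = 2×4 + 1
4 = 4×1 + 0
The gcd is 1. Working backward:
1 = 9 − 2·4
1 = −2·31 + 7·9
So 9·7 ≡ 1 (mod 31).

7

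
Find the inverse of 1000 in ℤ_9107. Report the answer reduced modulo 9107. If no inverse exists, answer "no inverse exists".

6894

Apply the Euclidean algorithm to 9107 and 1000:
9107 = 9×1000 + 107
1000 = 9×107 + 37
107 = 2×37 + 33
37 = 1×33 + 4
33 = 8×4 + 1
4 = 4×1 + 0
gcd = 1, so the inverse exists. Back-substitute:
1 = 33 − 8·4
1 = −8·37 + 9·33
1 = 9·107 − 26·37
1 = −26·1000 + 243·107
1 = 243·9107 − 2213·1000
Hence 1000⁻¹ ≡ -2213 ≡ 6894 (mod 9107).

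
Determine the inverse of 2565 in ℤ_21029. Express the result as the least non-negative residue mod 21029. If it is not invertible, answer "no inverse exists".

11568

Extended Euclidean algorithm:
21029 = 8*2565 + 509
2565 = 5*509 + 20
509 = 25*20 + 9
20 = 2*9 + 2
9 = 4*2 + 1
2 = 2*1 + 0
Since gcd(2565, 21029) = 1, back-substitute to write 1 as a combination:
1 = 9 − 4·2
1 = −4·20 + 9·9
1 = 9·509 − 229·20
1 = −229·2565 + 1154·509
1 = 1154·21029 − 9461·2565
So 2565·(-9461) ≡ 1 (mod 21029), and -9461 ≡ 11568 (mod 21029).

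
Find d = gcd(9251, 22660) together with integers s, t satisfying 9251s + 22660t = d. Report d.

Apply Euclid's algorithm to 22660 and 9251:
22660 = 2·9251 + 4158
9251 = 2·4158 + 935
4158 = 4·935 + 418
935 = 2·418 + 99
418 = 4·99 + 22
99 = 4·22 + 11
22 = 2·11 + 0
gcd(9251, 22660) = 11.
Working backward:
11 = 99 − 4·22
11 = −4·418 + 17·99
11 = 17·935 − 38·418
11 = −38·4158 + 169·935
11 = 169·9251 − 376·4158
11 = −376·22660 + 921·9251
So 11 = (-376)·22660 + (921)·9251.

11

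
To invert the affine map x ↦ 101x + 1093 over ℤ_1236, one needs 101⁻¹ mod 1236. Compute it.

Run Euclid on (1236, 101):
1236 = 12×101 + 24
101 = 4×24 + 5
24 = 4×5 + 4
5 = 1×4 + 1
4 = 4×1 + 0
Since gcd(101, 1236) = 1, back-substitute to write 1 as a combination:
1 = 5 − 4
1 = −24 + 5·5
1 = 5·101 − 21·24
1 = −21·1236 + 257·101
So 101·257 ≡ 1 (mod 1236).

257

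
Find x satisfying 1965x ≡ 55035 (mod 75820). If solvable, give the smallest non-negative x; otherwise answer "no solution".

First find gcd(1965, 75820):
75820 = 38*1965 + 1150
1965 = 1*1150 + 815
1150 = 1*815 + 335
815 = 2*335 + 145
335 = 2*145 + 45
145 = 3*45 + 10
45 = 4*10 + 5
10 = 2*5 + 0
gcd = 5 and 5 | 55035, so solutions exist. Divide through by 5: 393x ≡ 11007 (mod 15164).
Now find 393⁻¹ mod 15164:
15164 = 38·393 + 230
393 = 1·230 + 163
230 = 1·163 + 67
163 = 2·67 + 29
67 = 2·29 + 9
29 = 3·9 + 2
9 = 4·2 + 1
2 = 2·1 + 0
Back-substitute:
1 = 9 − 4·2
1 = −4·29 + 13·9
1 = 13·67 − 30·29
1 = −30·163 + 73·67
1 = 73·230 − 103·163
1 = −103·393 + 176·230
1 = 176·15164 − 6791·393
So 393·(-6791) ≡ 1 (mod 15164), i.e. 393⁻¹ ≡ 8373.
Then x ≡ 8373·11007 ≡ 9983 (mod 15164); the smallest non-negative solution is x = 9983.

9983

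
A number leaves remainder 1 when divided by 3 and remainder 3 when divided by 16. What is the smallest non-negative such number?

Write x = 1 + 3·k. Then 3·k ≡ 3 − 1 ≡ 2 (mod 16).
Need 3⁻¹ mod 16. Extended Euclid on (16, 3):
16 = 5×3 + 1
3 = 3×1 + 0
Back-substitute:
1 = 16 − 5·3
3⁻¹ ≡ 11 (mod 16), so k ≡ 11·2 ≡ 6 (mod 16).
x = 1 + 3·6 = 19.

19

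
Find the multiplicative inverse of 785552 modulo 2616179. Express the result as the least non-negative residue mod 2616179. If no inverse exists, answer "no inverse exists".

1142307

Run Euclid on (2616179, 785552):
2616179 = 3·785552 + 259523
785552 = 3·259523 + 6983
259523 = 37·6983 + 1152
6983 = 6·1152 + 71
1152 = 16·71 + 16
71 = 4·16 + 7
16 = 2·7 + 2
7 = 3·2 + 1
2 = 2·1 + 0
Since gcd(785552, 2616179) = 1, back-substitute to write 1 as a combination:
1 = 7 − 3·2
1 = −3·16 + 7·7
1 = 7·71 − 31·16
1 = −31·1152 + 503·71
1 = 503·6983 − 3049·1152
1 = −3049·259523 + 113316·6983
1 = 113316·785552 − 342997·259523
1 = −342997·2616179 + 1142307·785552
So 785552·1142307 ≡ 1 (mod 2616179).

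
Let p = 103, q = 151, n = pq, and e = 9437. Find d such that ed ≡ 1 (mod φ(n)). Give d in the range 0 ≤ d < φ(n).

10073

φ(n) = (p−1)(q−1) = 102·150 = 15300.
Need d with 9437·d ≡ 1 (mod 15300). Apply the extended Euclidean algorithm:
15300 = 1×9437 + 5863
9437 = 1×5863 + 3574
5863 = 1×3574 + 2289
3574 = 1×2289 + 1285
2289 = 1×1285 + 1004
1285 = 1×1004 + 281
1004 = 3×281 + 161
281 = 1×161 + 120
161 = 1×120 + 41
120 = 2×41 + 38
41 = 1×38 + 3
38 = 12×3 + 2
3 = 1×2 + 1
2 = 2×1 + 0
Back-substitute:
1 = 3 − 2
1 = −38 + 13·3
1 = 13·41 − 14·38
1 = −14·120 + 41·41
1 = 41·161 − 55·120
1 = −55·281 + 96·161
1 = 96·1004 − 343·281
1 = −343·1285 + 439·1004
1 = 439·2289 − 782·1285
1 = −782·3574 + 1221·2289
1 = 1221·5863 − 2003·3574
1 = −2003·9437 + 3224·5863
1 = 3224·15300 − 5227·9437
So 9437·(-5227) ≡ 1 (mod 15300), hence d ≡ -5227 ≡ 10073 (mod 15300).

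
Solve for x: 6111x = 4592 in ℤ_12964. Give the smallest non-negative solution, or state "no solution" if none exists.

First find gcd(6111, 12964):
12964 = 2*6111 + 742
6111 = 8*742 + 175
742 = 4*175 + 42
175 = 4*42 + 7
42 = 6*7 + 0
gcd = 7 and 7 | 4592, so solutions exist. Divide through by 7: 873x ≡ 656 (mod 1852).
Now find 873⁻¹ mod 1852:
1852 = 2*873 + 106
873 = 8*106 + 25
106 = 4*25 + 6
25 = 4*6 + 1
6 = 6*1 + 0
Back-substitute:
1 = 25 − 4·6
1 = −4·106 + 17·25
1 = 17·873 − 140·106
1 = −140·1852 + 297·873
So 873⁻¹ ≡ 297 (mod 1852).
Then x ≡ 297·656 ≡ 372 (mod 1852); the smallest non-negative solution is x = 372.

372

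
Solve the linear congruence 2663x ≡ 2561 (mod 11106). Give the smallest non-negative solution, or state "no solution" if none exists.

589

First find gcd(2663, 11106):
11106 = 4·2663 + 454
2663 = 5·454 + 393
454 = 1·393 + 61
393 = 6·61 + 27
61 = 2·27 + 7
27 = 3·7 + 6
7 = 1·6 + 1
6 = 6·1 + 0
gcd = 1, so a unique solution mod 11106 exists.
Back-substitute for the Bézout coefficients:
1 = 7 − 6
1 = −27 + 4·7
1 = 4·61 − 9·27
1 = −9·393 + 58·61
1 = 58·454 − 67·393
1 = −67·2663 + 393·454
1 = 393·11106 − 1639·2663
So 2663·(-1639) ≡ 1 (mod 11106), giving 2663⁻¹ ≡ 9467.
x ≡ 2663⁻¹·2561 ≡ 9467·2561 ≡ 589 (mod 11106).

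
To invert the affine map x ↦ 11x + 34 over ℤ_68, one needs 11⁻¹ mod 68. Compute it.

Apply the Euclidean algorithm to 68 and 11:
68 = 6×11 + 2
11 = 5×2 + 1
2 = 2×1 + 0
Since gcd(11, 68) = 1, back-substitute to write 1 as a combination:
1 = 11 − 5·2
1 = −5·68 + 31·11
So 11·31 ≡ 1 (mod 68).

31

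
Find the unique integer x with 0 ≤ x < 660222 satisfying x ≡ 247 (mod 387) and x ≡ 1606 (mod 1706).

Write x = 247 + 387·k. Then 387·k ≡ 1606 − 247 ≡ 1359 (mod 1706).
Need 387⁻¹ mod 1706. Extended Euclid on (1706, 387):
1706 = 4*387 + 158
387 = 2*158 + 71
158 = 2*71 + 16
71 = 4*16 + 7
16 = 2*7 + 2
7 = 3*2 + 1
2 = 2*1 + 0
Back-substitute:
1 = 7 − 3·2
1 = −3·16 + 7·7
1 = 7·71 − 31·16
1 = −31·158 + 69·71
1 = 69·387 − 169·158
1 = −169·1706 + 745·387
387⁻¹ ≡ 745 (mod 1706), so k ≡ 745·1359 ≡ 797 (mod 1706).
x = 247 + 387·797 = 308686.

308686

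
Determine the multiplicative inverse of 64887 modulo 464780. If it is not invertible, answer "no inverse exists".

114843

gcd(464780, 64887) by repeated division:
464780 = 7*64887 + 10571
64887 = 6*10571 + 1461
10571 = 7*1461 + 344
1461 = 4*344 + 85
344 = 4*85 + 4
85 = 21*4 + 1
4 = 4*1 + 0
The gcd is 1. Working backward:
1 = 85 − 21·4
1 = −21·344 + 85·85
1 = 85·1461 − 361·344
1 = −361·10571 + 2612·1461
1 = 2612·64887 − 16033·10571
1 = −16033·464780 + 114843·64887
So 64887·114843 ≡ 1 (mod 464780).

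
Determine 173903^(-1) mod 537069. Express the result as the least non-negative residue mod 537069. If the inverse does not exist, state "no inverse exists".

68777

Run Euclid on (537069, 173903):
537069 = 3·173903 + 15360
173903 = 11·15360 + 4943
15360 = 3·4943 + 531
4943 = 9·531 + 164
531 = 3·164 + 39
164 = 4·39 + 8
39 = 4·8 + 7
8 = 1·7 + 1
7 = 7·1 + 0
gcd = 1, so the inverse exists. Back-substitute:
1 = 8 − 7
1 = −39 + 5·8
1 = 5·164 − 21·39
1 = −21·531 + 68·164
1 = 68·4943 − 633·531
1 = −633·15360 + 1967·4943
1 = 1967·173903 − 22270·15360
1 = −22270·537069 + 68777·173903
So 173903·68777 ≡ 1 (mod 537069).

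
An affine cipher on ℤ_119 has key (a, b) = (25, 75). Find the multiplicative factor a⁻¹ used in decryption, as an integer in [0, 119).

Apply the Euclidean algorithm to 119 and 25:
119 = 4·25 + 19
25 = 1·19 + 6
19 = 3·6 + 1
6 = 6·1 + 0
Since gcd(25, 119) = 1, back-substitute to write 1 as a combination:
1 = 19 − 3·6
1 = −3·25 + 4·19
1 = 4·119 − 19·25
Hence 25⁻¹ ≡ -19 ≡ 100 (mod 119).

100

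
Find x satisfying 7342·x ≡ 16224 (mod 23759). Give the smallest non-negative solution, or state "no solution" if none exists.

15697

First find gcd(7342, 23759):
23759 = 3*7342 + 1733
7342 = 4*1733 + 410
1733 = 4*410 + 93
410 = 4*93 + 38
93 = 2*38 + 17
38 = 2*17 + 4
17 = 4*4 + 1
4 = 4*1 + 0
gcd = 1, so a unique solution mod 23759 exists.
Back-substitute for the Bézout coefficients:
1 = 17 − 4·4
1 = −4·38 + 9·17
1 = 9·93 − 22·38
1 = −22·410 + 97·93
1 = 97·1733 − 410·410
1 = −410·7342 + 1737·1733
1 = 1737·23759 − 5621·7342
So 7342·(-5621) ≡ 1 (mod 23759), giving 7342⁻¹ ≡ 18138.
x ≡ 7342⁻¹·16224 ≡ 18138·16224 ≡ 15697 (mod 23759).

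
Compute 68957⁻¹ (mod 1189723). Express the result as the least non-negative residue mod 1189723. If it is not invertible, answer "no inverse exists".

gcd(1189723, 68957) by repeated division:
1189723 = 17·68957 + 17454
68957 = 3·17454 + 16595
17454 = 1·16595 + 859
16595 = 19·859 + 274
859 = 3·274 + 37
274 = 7·37 + 15
37 = 2·15 + 7
15 = 2·7 + 1
7 = 7·1 + 0
The gcd is 1. Working backward:
1 = 15 − 2·7
1 = −2·37 + 5·15
1 = 5·274 − 37·37
1 = −37·859 + 116·274
1 = 116·16595 − 2241·859
1 = −2241·17454 + 2357·16595
1 = 2357·68957 − 9312·17454
1 = −9312·1189723 + 160661·68957
So 68957·160661 ≡ 1 (mod 1189723).

160661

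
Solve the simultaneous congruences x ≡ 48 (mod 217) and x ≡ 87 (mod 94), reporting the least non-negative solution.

8077

Write x = 48 + 217·k. Then 217·k ≡ 87 − 48 ≡ 39 (mod 94).
Need 217⁻¹ mod 94. Extended Euclid on (94, 29):
94 = 3×29 + 7
29 = 4×7 + 1
7 = 7×1 + 0
Back-substitute:
1 = 29 − 4·7
1 = −4·94 + 13·29
217⁻¹ ≡ 13 (mod 94), so k ≡ 13·39 ≡ 37 (mod 94).
x = 48 + 217·37 = 8077.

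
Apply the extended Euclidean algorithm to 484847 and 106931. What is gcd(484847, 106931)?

Euclidean algorithm:
484847 = 4·106931 + 57123
106931 = 1·57123 + 49808
57123 = 1·49808 + 7315
49808 = 6·7315 + 5918
7315 = 1·5918 + 1397
5918 = 4·1397 + 330
1397 = 4·330 + 77
330 = 4·77 + 22
77 = 3·22 + 11
22 = 2·11 + 0
gcd(484847, 106931) = 11.
Express as a combination:
11 = 77 − 3·22
11 = −3·330 + 13·77
11 = 13·1397 − 55·330
11 = −55·5918 + 233·1397
11 = 233·7315 − 288·5918
11 = −288·49808 + 1961·7315
11 = 1961·57123 − 2249·49808
11 = −2249·106931 + 4210·57123
11 = 4210·484847 − 19089·106931
So 11 = (4210)·484847 + (-19089)·106931.

11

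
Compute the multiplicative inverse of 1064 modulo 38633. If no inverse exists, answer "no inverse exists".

Euclidean algorithm on 38633, 1064:
38633 = 36×1064 + 329
1064 = 3×329 + 77
329 = 4×77 + 21
77 = 3×21 + 14
21 = 1×14 + 7
14 = 2×7 + 0
Since gcd = 7 > 1, 1064 is not a unit mod 38633.

no inverse exists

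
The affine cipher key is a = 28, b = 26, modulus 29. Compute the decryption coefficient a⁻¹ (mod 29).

28

Run Euclid on (29, 28):
29 = 1*28 + 1
28 = 28*1 + 0
gcd = 1, so the inverse exists. Back-substitute:
1 = 29 − 28
So 28·(-1) ≡ 1 (mod 29), and -1 ≡ 28 (mod 29).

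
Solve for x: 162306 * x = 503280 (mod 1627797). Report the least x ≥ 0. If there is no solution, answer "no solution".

158384

First find gcd(162306, 1627797):
1627797 = 10×162306 + 4737
162306 = 34×4737 + 1248
4737 = 3×1248 + 993
1248 = 1×993 + 255
993 = 3×255 + 228
255 = 1×228 + 27
228 = 8×27 + 12
27 = 2×12 + 3
12 = 4×3 + 0
gcd = 3 and 3 | 503280, so solutions exist. Divide through by 3: 54102x ≡ 167760 (mod 542599).
Now find 54102⁻¹ mod 542599:
542599 = 10×54102 + 1579
54102 = 34×1579 + 416
1579 = 3×416 + 331
416 = 1×331 + 85
331 = 3×85 + 76
85 = 1×76 + 9
76 = 8×9 + 4
9 = 2×4 + 1
4 = 4×1 + 0
Back-substitute:
1 = 9 − 2·4
1 = −2·76 + 17·9
1 = 17·85 − 19·76
1 = −19·331 + 74·85
1 = 74·416 − 93·331
1 = −93·1579 + 353·416
1 = 353·54102 − 12095·1579
1 = −12095·542599 + 121303·54102
So 54102⁻¹ ≡ 121303 (mod 542599).
Then x ≡ 121303·167760 ≡ 158384 (mod 542599); the smallest non-negative solution is x = 158384.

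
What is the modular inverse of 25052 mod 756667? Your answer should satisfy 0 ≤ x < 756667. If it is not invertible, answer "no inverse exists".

650138

Run Euclid on (756667, 25052):
756667 = 30×25052 + 5107
25052 = 4×5107 + 4624
5107 = 1×4624 + 483
4624 = 9×483 + 277
483 = 1×277 + 206
277 = 1×206 + 71
206 = 2×71 + 64
71 = 1×64 + 7
64 = 9×7 + 1
7 = 7×1 + 0
Since gcd(25052, 756667) = 1, back-substitute to write 1 as a combination:
1 = 64 − 9·7
1 = −9·71 + 10·64
1 = 10·206 − 29·71
1 = −29·277 + 39·206
1 = 39·483 − 68·277
1 = −68·4624 + 651·483
1 = 651·5107 − 719·4624
1 = −719·25052 + 3527·5107
1 = 3527·756667 − 106529·25052
So 25052·(-106529) ≡ 1 (mod 756667), and -106529 ≡ 650138 (mod 756667).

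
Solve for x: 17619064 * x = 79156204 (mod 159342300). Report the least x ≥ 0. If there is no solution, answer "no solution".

23961286

First find gcd(17619064, 159342300):
159342300 = 9*17619064 + 770724
17619064 = 22*770724 + 663136
770724 = 1*663136 + 107588
663136 = 6*107588 + 17608
107588 = 6*17608 + 1940
17608 = 9*1940 + 148
1940 = 13*148 + 16
148 = 9*16 + 4
16 = 4*4 + 0
gcd = 4 and 4 | 79156204, so solutions exist. Divide through by 4: 4404766x ≡ 19789051 (mod 39835575).
Now find 4404766⁻¹ mod 39835575:
39835575 = 9*4404766 + 192681
4404766 = 22*192681 + 165784
192681 = 1*165784 + 26897
165784 = 6*26897 + 4402
26897 = 6*4402 + 485
4402 = 9*485 + 37
485 = 13*37 + 4
37 = 9*4 + 1
4 = 4*1 + 0
Back-substitute:
1 = 37 − 9·4
1 = −9·485 + 118·37
1 = 118·4402 − 1071·485
1 = −1071·26897 + 6544·4402
1 = 6544·165784 − 40335·26897
1 = −40335·192681 + 46879·165784
1 = 46879·4404766 − 1071673·192681
1 = −1071673·39835575 + 9691936·4404766
So 4404766⁻¹ ≡ 9691936 (mod 39835575).
Then x ≡ 9691936·19789051 ≡ 23961286 (mod 39835575); the smallest non-negative solution is x = 23961286.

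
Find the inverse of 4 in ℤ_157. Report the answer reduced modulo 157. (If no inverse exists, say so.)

Apply the Euclidean algorithm to 157 and 4:
157 = 39·4 + 1
4 = 4·1 + 0
Since gcd(4, 157) = 1, back-substitute to write 1 as a combination:
1 = 157 − 39·4
Hence 4⁻¹ ≡ -39 ≡ 118 (mod 157).

118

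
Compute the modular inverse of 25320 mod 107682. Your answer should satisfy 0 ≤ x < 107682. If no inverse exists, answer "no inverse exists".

Compute gcd(25320, 107682):
107682 = 4·25320 + 6402
25320 = 3·6402 + 6114
6402 = 1·6114 + 288
6114 = 21·288 + 66
288 = 4·66 + 24
66 = 2·24 + 18
24 = 1·18 + 6
18 = 3·6 + 0
gcd(25320, 107682) = 6 ≠ 1, so 25320 has no multiplicative inverse modulo 107682.

no inverse exists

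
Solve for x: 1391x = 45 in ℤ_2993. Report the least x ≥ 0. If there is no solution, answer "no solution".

723

First find gcd(1391, 2993):
2993 = 2×1391 + 211
1391 = 6×211 + 125
211 = 1×125 + 86
125 = 1×86 + 39
86 = 2×39 + 8
39 = 4×8 + 7
8 = 1×7 + 1
7 = 7×1 + 0
gcd = 1, so a unique solution mod 2993 exists.
Back-substitute for the Bézout coefficients:
1 = 8 − 7
1 = −39 + 5·8
1 = 5·86 − 11·39
1 = −11·125 + 16·86
1 = 16·211 − 27·125
1 = −27·1391 + 178·211
1 = 178·2993 − 383·1391
So 1391·(-383) ≡ 1 (mod 2993), giving 1391⁻¹ ≡ 2610.
x ≡ 1391⁻¹·45 ≡ 2610·45 ≡ 723 (mod 2993).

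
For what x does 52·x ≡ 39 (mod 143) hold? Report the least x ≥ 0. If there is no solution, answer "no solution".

First find gcd(52, 143):
143 = 2×52 + 39
52 = 1×39 + 13
39 = 3×13 + 0
gcd = 13 and 13 | 39, so solutions exist. Divide through by 13: 4x ≡ 3 (mod 11).
Now find 4⁻¹ mod 11:
11 = 2*4 + 3
4 = 1*3 + 1
3 = 3*1 + 0
Back-substitute:
1 = 4 − 3
1 = −11 + 3·4
So 4⁻¹ ≡ 3 (mod 11).
Then x ≡ 3·3 ≡ 9 (mod 11); the smallest non-negative solution is x = 9.

9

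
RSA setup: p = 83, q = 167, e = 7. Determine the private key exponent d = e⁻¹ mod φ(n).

φ(n) = (p−1)(q−1) = 82·166 = 13612.
Need d with 7·d ≡ 1 (mod 13612). Apply the extended Euclidean algorithm:
13612 = 1944*7 + 4
7 = 1*4 + 3
4 = 1*3 + 1
3 = 3*1 + 0
Back-substitute:
1 = 4 − 3
1 = −7 + 2·4
1 = 2·13612 − 3889·7
So 7·(-3889) ≡ 1 (mod 13612), hence d ≡ -3889 ≡ 9723 (mod 13612).

9723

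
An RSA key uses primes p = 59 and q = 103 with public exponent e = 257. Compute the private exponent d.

3545

φ(n) = (p−1)(q−1) = 58·102 = 5916.
Need d with 257·d ≡ 1 (mod 5916). Apply the extended Euclidean algorithm:
5916 = 23*257 + 5
257 = 51*5 + 2
5 = 2*2 + 1
2 = 2*1 + 0
Back-substitute:
1 = 5 − 2·2
1 = −2·257 + 103·5
1 = 103·5916 − 2371·257
So 257·(-2371) ≡ 1 (mod 5916), hence d ≡ -2371 ≡ 3545 (mod 5916).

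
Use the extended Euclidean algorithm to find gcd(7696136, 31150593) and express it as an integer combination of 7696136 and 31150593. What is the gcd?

Apply Euclid's algorithm to 31150593 and 7696136:
31150593 = 4*7696136 + 366049
7696136 = 21*366049 + 9107
366049 = 40*9107 + 1769
9107 = 5*1769 + 262
1769 = 6*262 + 197
262 = 1*197 + 65
197 = 3*65 + 2
65 = 32*2 + 1
2 = 2*1 + 0
gcd(7696136, 31150593) = 1.
Express as a combination:
1 = 65 − 32·2
1 = −32·197 + 97·65
1 = 97·262 − 129·197
1 = −129·1769 + 871·262
1 = 871·9107 − 4484·1769
1 = −4484·366049 + 180231·9107
1 = 180231·7696136 − 3789335·366049
1 = −3789335·31150593 + 15337571·7696136
So 1 = (-3789335)·31150593 + (15337571)·7696136.

1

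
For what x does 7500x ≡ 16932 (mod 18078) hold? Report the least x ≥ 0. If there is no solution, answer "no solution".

1704

First find gcd(7500, 18078):
18078 = 2×7500 + 3078
7500 = 2×3078 + 1344
3078 = 2×1344 + 390
1344 = 3×390 + 174
390 = 2×174 + 42
174 = 4×42 + 6
42 = 7×6 + 0
gcd = 6 and 6 | 16932, so solutions exist. Divide through by 6: 1250x ≡ 2822 (mod 3013).
Now find 1250⁻¹ mod 3013:
3013 = 2×1250 + 513
1250 = 2×513 + 224
513 = 2×224 + 65
224 = 3×65 + 29
65 = 2×29 + 7
29 = 4×7 + 1
7 = 7×1 + 0
Back-substitute:
1 = 29 − 4·7
1 = −4·65 + 9·29
1 = 9·224 − 31·65
1 = −31·513 + 71·224
1 = 71·1250 − 173·513
1 = −173·3013 + 417·1250
So 1250⁻¹ ≡ 417 (mod 3013).
Then x ≡ 417·2822 ≡ 1704 (mod 3013); the smallest non-negative solution is x = 1704.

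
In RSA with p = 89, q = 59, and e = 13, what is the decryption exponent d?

φ(n) = (p−1)(q−1) = 88·58 = 5104.
Need d with 13·d ≡ 1 (mod 5104). Apply the extended Euclidean algorithm:
5104 = 392*13 + 8
13 = 1*8 + 5
8 = 1*5 + 3
5 = 1*3 + 2
3 = 1*2 + 1
2 = 2*1 + 0
Back-substitute:
1 = 3 − 2
1 = −5 + 2·3
1 = 2·8 − 3·5
1 = −3·13 + 5·8
1 = 5·5104 − 1963·13
So 13·(-1963) ≡ 1 (mod 5104), hence d ≡ -1963 ≡ 3141 (mod 5104).

3141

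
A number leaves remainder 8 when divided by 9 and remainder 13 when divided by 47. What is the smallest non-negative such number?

107

Write x = 8 + 9·k. Then 9·k ≡ 13 − 8 ≡ 5 (mod 47).
Need 9⁻¹ mod 47. Extended Euclid on (47, 9):
47 = 5×9 + 2
9 = 4×2 + 1
2 = 2×1 + 0
Back-substitute:
1 = 9 − 4·2
1 = −4·47 + 21·9
9⁻¹ ≡ 21 (mod 47), so k ≡ 21·5 ≡ 11 (mod 47).
x = 8 + 9·11 = 107.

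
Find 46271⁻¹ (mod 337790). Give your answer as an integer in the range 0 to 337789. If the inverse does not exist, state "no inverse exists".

Apply the Euclidean algorithm to 337790 and 46271:
337790 = 7×46271 + 13893
46271 = 3×13893 + 4592
13893 = 3×4592 + 117
4592 = 39×117 + 29
117 = 4×29 + 1
29 = 29×1 + 0
The gcd is 1. Working backward:
1 = 117 − 4·29
1 = −4·4592 + 157·117
1 = 157·13893 − 475·4592
1 = −475·46271 + 1582·13893
1 = 1582·337790 − 11549·46271
Thus 46271·(-11549) ≡ 1 (mod 337790); reducing, -11549 mod 337790 = 326241.

326241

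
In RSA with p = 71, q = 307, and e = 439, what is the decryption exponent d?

17419

φ(n) = (p−1)(q−1) = 70·306 = 21420.
Need d with 439·d ≡ 1 (mod 21420). Apply the extended Euclidean algorithm:
21420 = 48×439 + 348
439 = 1×348 + 91
348 = 3×91 + 75
91 = 1×75 + 16
75 = 4×16 + 11
16 = 1×11 + 5
11 = 2×5 + 1
5 = 5×1 + 0
Back-substitute:
1 = 11 − 2·5
1 = −2·16 + 3·11
1 = 3·75 − 14·16
1 = −14·91 + 17·75
1 = 17·348 − 65·91
1 = −65·439 + 82·348
1 = 82·21420 − 4001·439
So 439·(-4001) ≡ 1 (mod 21420), hence d ≡ -4001 ≡ 17419 (mod 21420).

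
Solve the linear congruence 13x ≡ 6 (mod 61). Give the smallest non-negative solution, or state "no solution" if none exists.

38

First find gcd(13, 61):
61 = 4*13 + 9
13 = 1*9 + 4
9 = 2*4 + 1
4 = 4*1 + 0
gcd = 1, so a unique solution mod 61 exists.
Back-substitute for the Bézout coefficients:
1 = 9 − 2·4
1 = −2·13 + 3·9
1 = 3·61 − 14·13
So 13·(-14) ≡ 1 (mod 61), giving 13⁻¹ ≡ 47.
x ≡ 13⁻¹·6 ≡ 47·6 ≡ 38 (mod 61).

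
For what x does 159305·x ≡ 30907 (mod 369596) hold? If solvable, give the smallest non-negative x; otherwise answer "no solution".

First find gcd(159305, 369596):
369596 = 2*159305 + 50986
159305 = 3*50986 + 6347
50986 = 8*6347 + 210
6347 = 30*210 + 47
210 = 4*47 + 22
47 = 2*22 + 3
22 = 7*3 + 1
3 = 3*1 + 0
gcd = 1, so a unique solution mod 369596 exists.
Back-substitute for the Bézout coefficients:
1 = 22 − 7·3
1 = −7·47 + 15·22
1 = 15·210 − 67·47
1 = −67·6347 + 2025·210
1 = 2025·50986 − 16267·6347
1 = −16267·159305 + 50826·50986
1 = 50826·369596 − 117919·159305
So 159305·(-117919) ≡ 1 (mod 369596), giving 159305⁻¹ ≡ 251677.
x ≡ 159305⁻¹·30907 ≡ 251677·30907 ≡ 63623 (mod 369596).

63623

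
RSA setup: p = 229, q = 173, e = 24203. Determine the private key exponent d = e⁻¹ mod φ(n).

6371

φ(n) = (p−1)(q−1) = 228·172 = 39216.
Need d with 24203·d ≡ 1 (mod 39216). Apply the extended Euclidean algorithm:
39216 = 1×24203 + 15013
24203 = 1×15013 + 9190
15013 = 1×9190 + 5823
9190 = 1×5823 + 3367
5823 = 1×3367 + 2456
3367 = 1×2456 + 911
2456 = 2×911 + 634
911 = 1×634 + 277
634 = 2×277 + 80
277 = 3×80 + 37
80 = 2×37 + 6
37 = 6×6 + 1
6 = 6×1 + 0
Back-substitute:
1 = 37 − 6·6
1 = −6·80 + 13·37
1 = 13·277 − 45·80
1 = −45·634 + 103·277
1 = 103·911 − 148·634
1 = −148·2456 + 399·911
1 = 399·3367 − 547·2456
1 = −547·5823 + 946·3367
1 = 946·9190 − 1493·5823
1 = −1493·15013 + 2439·9190
1 = 2439·24203 − 3932·15013
1 = −3932·39216 + 6371·24203
So 24203·6371 ≡ 1 (mod 39216), hence d = 6371.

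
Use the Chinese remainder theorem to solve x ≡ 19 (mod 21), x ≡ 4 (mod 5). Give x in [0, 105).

19

Write x = 19 + 21·k. Then 21·k ≡ 4 − 19 ≡ 0 (mod 5).
Need 21⁻¹ mod 5. Extended Euclid on (5, 1):
5 = 5·1 + 0
21⁻¹ ≡ 1 (mod 5), so k ≡ 1·0 ≡ 0 (mod 5).
x = 19 + 21·0 = 19.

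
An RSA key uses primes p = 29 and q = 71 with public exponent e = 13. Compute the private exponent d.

φ(n) = (p−1)(q−1) = 28·70 = 1960.
Need d with 13·d ≡ 1 (mod 1960). Apply the extended Euclidean algorithm:
1960 = 150×13 + 10
13 = 1×10 + 3
10 = 3×3 + 1
3 = 3×1 + 0
Back-substitute:
1 = 10 − 3·3
1 = −3·13 + 4·10
1 = 4·1960 − 603·13
So 13·(-603) ≡ 1 (mod 1960), hence d ≡ -603 ≡ 1357 (mod 1960).

1357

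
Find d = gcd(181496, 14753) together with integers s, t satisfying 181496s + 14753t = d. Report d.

1

Apply Euclid's algorithm to 181496 and 14753:
181496 = 12·14753 + 4460
14753 = 3·4460 + 1373
4460 = 3·1373 + 341
1373 = 4·341 + 9
341 = 37·9 + 8
9 = 1·8 + 1
8 = 8·1 + 0
gcd(181496, 14753) = 1.
Back-substituting:
1 = 9 − 8
1 = −341 + 38·9
1 = 38·1373 − 153·341
1 = −153·4460 + 497·1373
1 = 497·14753 − 1644·4460
1 = −1644·181496 + 20225·14753
So 1 = (-1644)·181496 + (20225)·14753.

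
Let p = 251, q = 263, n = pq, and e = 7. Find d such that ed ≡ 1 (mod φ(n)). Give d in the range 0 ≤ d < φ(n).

56143

φ(n) = (p−1)(q−1) = 250·262 = 65500.
Need d with 7·d ≡ 1 (mod 65500). Apply the extended Euclidean algorithm:
65500 = 9357*7 + 1
7 = 7*1 + 0
Back-substitute:
1 = 65500 − 9357·7
So 7·(-9357) ≡ 1 (mod 65500), hence d ≡ -9357 ≡ 56143 (mod 65500).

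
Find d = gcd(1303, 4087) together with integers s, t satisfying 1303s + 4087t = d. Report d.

Euclidean algorithm:
4087 = 3*1303 + 178
1303 = 7*178 + 57
178 = 3*57 + 7
57 = 8*7 + 1
7 = 7*1 + 0
gcd(1303, 4087) = 1.
Back-substituting:
1 = 57 − 8·7
1 = −8·178 + 25·57
1 = 25·1303 − 183·178
1 = −183·4087 + 574·1303
So 1 = (-183)·4087 + (574)·1303.

1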